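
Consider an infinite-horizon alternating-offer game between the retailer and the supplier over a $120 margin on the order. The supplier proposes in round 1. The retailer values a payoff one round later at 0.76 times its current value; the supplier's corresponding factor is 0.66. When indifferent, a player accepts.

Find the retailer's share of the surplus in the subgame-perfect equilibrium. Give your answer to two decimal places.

When the supplier proposes, the retailer accepts any offer worth at least 0.76 times what the retailer would get by proposing next round; and vice versa.
This gives x = 120 − 0.76y and y = 120 − 0.66x, where x and y are each side's share when it proposes.
Hence (1 − 0.76·0.66)x = 120(1 − 0.76), i.e. 0.4984·x = 28.8.
x ≈ 57.7849; the retailer's share is 120 − x ≈ 62.2151.

62.22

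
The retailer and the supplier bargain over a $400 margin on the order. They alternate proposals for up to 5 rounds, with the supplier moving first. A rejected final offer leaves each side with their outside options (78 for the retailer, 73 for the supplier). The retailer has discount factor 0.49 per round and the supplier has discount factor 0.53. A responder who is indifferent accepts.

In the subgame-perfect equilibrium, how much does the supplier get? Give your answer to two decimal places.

Round 5 (the supplier proposes): the retailer gets 78 if talks fail, so the supplier offers 78 and keeps 322.
Round 4 (the retailer proposes): the supplier can get 322 next round, worth 0.53 × 322 = 170.66 now; the retailer offers that and keeps 229.34.
Round 3 (the supplier proposes): the retailer can get 229.34 next round, worth 0.49 × 229.34 = 112.3766 now, so the supplier offers 112.3766, keeping 287.6234.
Round 2 (the retailer proposes): the supplier can get 287.6234 next round, worth 0.53 × 287.6234 = 152.440402 now. The retailer offers 152.440402 and keeps 400 − 152.440402 = 247.559598.
Round 1 (the supplier proposes): the retailer can get 247.559598 next round, worth 0.49 × 247.559598 = 121.30420302 now. The supplier offers 121.30420302 and keeps 400 − 121.30420302 = 278.69579698.

278.70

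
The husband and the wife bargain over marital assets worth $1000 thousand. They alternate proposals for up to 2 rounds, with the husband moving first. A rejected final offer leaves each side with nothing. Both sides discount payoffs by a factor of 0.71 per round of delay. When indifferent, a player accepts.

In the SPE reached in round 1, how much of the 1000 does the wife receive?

By backward induction:
Round 2 (the wife proposes): the husband will accept anything ≥ 0, so the wife offers 0 and keeps 1000.
Round 1 (the husband proposes): the wife can get 1000 next round, worth 0.71 × 1000 = 710 now; the husband offers that and keeps 290.

710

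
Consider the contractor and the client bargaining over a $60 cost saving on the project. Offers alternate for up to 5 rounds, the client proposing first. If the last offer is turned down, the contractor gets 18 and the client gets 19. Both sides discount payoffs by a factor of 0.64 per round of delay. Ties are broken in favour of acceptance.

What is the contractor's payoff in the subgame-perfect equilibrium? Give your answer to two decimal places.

22.51

Round 5 (the client proposes): the contractor gets 18 if talks fail, so the client offers 18 and keeps 42.
Round 4 (the contractor proposes): the client can get 42 next round, worth 0.64 × 42 = 26.88 now; the contractor offers that and keeps 33.12.
Round 3 (the client proposes): the contractor can get 33.12 next round, worth 0.64 × 33.12 = 21.1968 now. The client offers 21.1968 and keeps 60 − 21.1968 = 38.8032.
Round 2 (the contractor proposes): the client can get 38.8032 next round, worth 0.64 × 38.8032 = 24.834048 now, so the contractor offers 24.834048, keeping 35.165952.
Round 1 (the client proposes): the contractor can get 35.165952 next round, worth 0.64 × 35.165952 = 22.50620928 now. The client offers 22.50620928 and keeps 60 − 22.50620928 = 37.49379072.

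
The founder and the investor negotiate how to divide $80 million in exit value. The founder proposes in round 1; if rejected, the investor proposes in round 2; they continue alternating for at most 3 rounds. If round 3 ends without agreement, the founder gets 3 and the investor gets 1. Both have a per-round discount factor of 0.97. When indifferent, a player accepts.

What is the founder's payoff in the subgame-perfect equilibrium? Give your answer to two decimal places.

By backward induction:
Round 3 (the founder proposes): the investor gets 1 if talks fail, so the founder offers 1 and keeps 79.
Round 2 (the investor proposes): the founder can get 79 next round, worth 0.97 × 79 = 76.63 now. The investor offers 76.63 and keeps 80 − 76.63 = 3.37.
Round 1 (the founder proposes): the investor can get 3.37 next round, worth 0.97 × 3.37 = 3.2689 now; the founder offers that and keeps 76.7311.

76.73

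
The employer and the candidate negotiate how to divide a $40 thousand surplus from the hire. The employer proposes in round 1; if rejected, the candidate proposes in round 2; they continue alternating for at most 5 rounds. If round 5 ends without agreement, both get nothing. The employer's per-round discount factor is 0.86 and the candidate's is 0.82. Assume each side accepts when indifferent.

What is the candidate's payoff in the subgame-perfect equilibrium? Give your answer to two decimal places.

7.83

By backward induction:
Round 5 (the employer proposes): the candidate will accept anything ≥ 0, so the employer offers 0 and keeps 40.
Round 4 (the candidate proposes): the employer can get 40 next round, worth 0.86 × 40 = 34.4 now. The candidate offers 34.4 and keeps 40 − 34.4 = 5.6.
Round 3 (the employer proposes): the candidate can get 5.6 next round, worth 0.82 × 5.6 = 4.592 now; the employer offers that and keeps 35.408.
Round 2 (the candidate proposes): the employer can get 35.408 next round, worth 0.86 × 35.408 = 30.45088 now. The candidate offers 30.45088 and keeps 40 − 30.45088 = 9.54912.
Round 1 (the employer proposes): the candidate can get 9.54912 next round, worth 0.82 × 9.54912 = 7.8302784 now. The employer offers 7.8302784 and keeps 40 − 7.8302784 = 32.1697216.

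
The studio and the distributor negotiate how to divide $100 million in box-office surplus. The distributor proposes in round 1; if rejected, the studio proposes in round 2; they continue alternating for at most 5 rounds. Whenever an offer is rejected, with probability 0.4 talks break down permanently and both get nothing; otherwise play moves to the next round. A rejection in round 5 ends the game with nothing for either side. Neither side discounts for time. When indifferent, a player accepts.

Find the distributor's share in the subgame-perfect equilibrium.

Round 5 (the distributor proposes): rejection yields 0 for the studio; the distributor offers 0 and keeps 100.
Round 4 (the studio proposes): rejecting gives the distributor an expected 0.6 × 100 = 60. The studio offers 60 and keeps 100 − 60 = 40.
Round 3 (the distributor proposes): rejecting gives the studio an expected 0.6 × 40 = 24. The distributor offers 24 and keeps 100 − 24 = 76.
Round 2 (the studio proposes): rejecting gives the distributor an expected 0.6 × 76 = 45.6. The studio offers 45.6 and keeps 100 − 45.6 = 54.4.
Round 1 (the distributor proposes): rejecting gives the studio an expected 0.6 × 54.4 = 32.64. The distributor offers 32.64 and keeps 100 − 32.64 = 67.36.

67.36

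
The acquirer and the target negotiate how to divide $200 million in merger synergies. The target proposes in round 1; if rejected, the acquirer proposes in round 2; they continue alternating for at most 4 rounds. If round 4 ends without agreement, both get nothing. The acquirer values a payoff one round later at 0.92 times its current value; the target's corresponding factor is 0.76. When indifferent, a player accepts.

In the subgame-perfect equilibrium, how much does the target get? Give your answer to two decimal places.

By backward induction:
Round 4 (the acquirer proposes): rejection yields 0 for the target; the acquirer offers 0 and keeps 200.
Round 3 (the target proposes): the acquirer can get 200 next round, worth 0.92 × 200 = 184 now. The target offers 184 and keeps 200 − 184 = 16.
Round 2 (the acquirer proposes): the target can get 16 next round, worth 0.76 × 16 = 12.16 now; the acquirer offers that and keeps 187.84.
Round 1 (the target proposes): the acquirer can get 187.84 next round, worth 0.92 × 187.84 = 172.8128 now; the target offers that and keeps 27.1872.

27.19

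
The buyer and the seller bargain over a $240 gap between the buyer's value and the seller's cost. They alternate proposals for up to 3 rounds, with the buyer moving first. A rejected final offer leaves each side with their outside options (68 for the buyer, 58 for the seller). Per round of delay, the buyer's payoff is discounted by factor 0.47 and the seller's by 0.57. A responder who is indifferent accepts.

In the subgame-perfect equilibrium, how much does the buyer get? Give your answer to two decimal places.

151.96

Round 3 (the buyer proposes): the seller gets 58 if talks fail, so the buyer offers 58 and keeps 182.
Round 2 (the seller proposes): the buyer can get 182 next round, worth 0.47 × 182 = 85.54 now. The seller offers 85.54 and keeps 240 − 85.54 = 154.46.
Round 1 (the buyer proposes): the seller can get 154.46 next round, worth 0.57 × 154.46 = 88.0422 now. The buyer offers 88.0422 and keeps 240 − 88.0422 = 151.9578.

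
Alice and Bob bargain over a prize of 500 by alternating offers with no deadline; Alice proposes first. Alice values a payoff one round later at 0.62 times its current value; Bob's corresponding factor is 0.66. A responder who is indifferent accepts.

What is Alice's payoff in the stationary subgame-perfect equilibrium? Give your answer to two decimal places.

In a stationary SPE each proposer offers the other exactly their discounted continuation value.
If Alice keeps x when proposing and Bob keeps y when proposing, then x = 500 − 0.66y and y = 500 − 0.62x.
Solving: x = 500(1 − 0.66) / (1 − 0.62·0.66) = 170 / 0.5908 ≈ 287.7454.
Bob gets 500 − 287.7454 ≈ 212.2546.

287.75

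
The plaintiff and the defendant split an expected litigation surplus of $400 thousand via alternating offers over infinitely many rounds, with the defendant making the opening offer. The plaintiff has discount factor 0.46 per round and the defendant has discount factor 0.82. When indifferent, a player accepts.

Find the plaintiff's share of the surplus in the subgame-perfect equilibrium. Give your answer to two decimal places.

53.18

In a stationary SPE each proposer offers the other exactly their discounted continuation value.
If the defendant keeps x when proposing and the plaintiff keeps y when proposing, then x = 400 − 0.46y and y = 400 − 0.82x.
Solving: x = 400(1 − 0.46) / (1 − 0.82·0.46) = 216 / 0.6228 ≈ 346.8208.
The plaintiff gets 400 − 346.8208 ≈ 53.1792.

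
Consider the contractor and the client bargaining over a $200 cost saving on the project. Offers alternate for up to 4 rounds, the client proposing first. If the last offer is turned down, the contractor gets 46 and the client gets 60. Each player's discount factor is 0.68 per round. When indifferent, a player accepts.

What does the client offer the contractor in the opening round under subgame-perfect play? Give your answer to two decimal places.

87.54

Round 4 (the contractor proposes): the client gets 60 if talks fail, so the contractor offers 60 and keeps 140.
Round 3 (the client proposes): the contractor can get 140 next round, worth 0.68 × 140 = 95.2 now, so the client offers 95.2, keeping 104.8.
Round 2 (the contractor proposes): the client can get 104.8 next round, worth 0.68 × 104.8 = 71.264 now, so the contractor offers 71.264, keeping 128.736.
Round 1 (the client proposes): the contractor can get 128.736 next round, worth 0.68 × 128.736 = 87.54048 now, so the client offers 87.54048, keeping 112.45952.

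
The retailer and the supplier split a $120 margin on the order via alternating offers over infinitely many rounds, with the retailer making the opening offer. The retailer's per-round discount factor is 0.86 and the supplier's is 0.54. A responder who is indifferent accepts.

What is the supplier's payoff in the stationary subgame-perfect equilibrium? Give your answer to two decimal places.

When the retailer proposes, the supplier accepts any offer worth at least 0.54 times what the supplier would get by proposing next round; and vice versa.
This gives x = 120 − 0.54y and y = 120 − 0.86x, where x and y are each side's share when it proposes.
Hence (1 − 0.54·0.86)x = 120(1 − 0.54), i.e. 0.5356·x = 55.2.
x ≈ 103.0620; the supplier's share is 120 − x ≈ 16.9380.

16.94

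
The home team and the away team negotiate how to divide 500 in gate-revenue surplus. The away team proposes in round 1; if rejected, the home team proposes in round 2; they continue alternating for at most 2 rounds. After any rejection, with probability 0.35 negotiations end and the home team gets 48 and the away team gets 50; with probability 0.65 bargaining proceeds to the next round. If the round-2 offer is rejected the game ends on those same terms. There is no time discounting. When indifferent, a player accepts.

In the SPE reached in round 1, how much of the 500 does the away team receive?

190.7

Round 2 (the home team proposes): the away team gets 50 if talks fail, so the home team offers 50 and keeps 450.
Round 1 (the away team proposes): rejecting gives the home team an expected 0.65 × 450 + 0.35 × 48 = 309.3. The away team offers 309.3 and keeps 500 − 309.3 = 190.7.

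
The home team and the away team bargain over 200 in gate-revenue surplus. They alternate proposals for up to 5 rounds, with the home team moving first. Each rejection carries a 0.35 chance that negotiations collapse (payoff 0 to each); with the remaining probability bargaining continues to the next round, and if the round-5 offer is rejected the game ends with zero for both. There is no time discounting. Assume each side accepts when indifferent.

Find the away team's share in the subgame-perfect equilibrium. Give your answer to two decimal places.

Round 5 (the home team proposes): rejection yields 0 for the away team; the home team offers 0 and keeps 200.
Round 4 (the away team proposes): rejecting gives the home team an expected 0.65 × 200 = 130. The away team offers 130 and keeps 200 − 130 = 70.
Round 3 (the home team proposes): rejecting gives the away team an expected 0.65 × 70 = 45.5. The home team offers 45.5 and keeps 200 − 45.5 = 154.5.
Round 2 (the away team proposes): rejecting gives the home team an expected 0.65 × 154.5 = 100.425, so the away team offers 100.425, keeping 99.575.
Round 1 (the home team proposes): rejecting gives the away team an expected 0.65 × 99.575 = 64.72375; the home team offers that and keeps 135.27625.

64.72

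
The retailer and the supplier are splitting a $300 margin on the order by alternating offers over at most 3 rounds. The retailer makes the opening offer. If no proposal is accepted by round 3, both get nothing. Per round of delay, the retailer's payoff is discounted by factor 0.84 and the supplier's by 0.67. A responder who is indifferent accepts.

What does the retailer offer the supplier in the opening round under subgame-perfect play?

32.16

Round 3 (the retailer proposes): rejection yields 0 for the supplier; the retailer offers 0 and keeps 300.
Round 2 (the supplier proposes): the retailer can get 300 next round, worth 0.84 × 300 = 252 now; the supplier offers that and keeps 48.
Round 1 (the retailer proposes): the supplier can get 48 next round, worth 0.67 × 48 = 32.16 now. The retailer offers 32.16 and keeps 300 − 32.16 = 267.84.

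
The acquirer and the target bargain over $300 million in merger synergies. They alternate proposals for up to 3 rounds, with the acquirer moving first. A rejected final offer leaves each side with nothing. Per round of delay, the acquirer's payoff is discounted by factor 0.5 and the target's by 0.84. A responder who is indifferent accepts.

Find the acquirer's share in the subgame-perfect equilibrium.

174

Solve by backward induction from round 3.
Round 3 (the acquirer proposes): the target will accept anything ≥ 0, so the acquirer offers 0 and keeps 300.
Round 2 (the target proposes): the acquirer can get 300 next round, worth 0.5 × 300 = 150 now, so the target offers 150, keeping 150.
Round 1 (the acquirer proposes): the target can get 150 next round, worth 0.84 × 150 = 126 now. The acquirer offers 126 and keeps 300 − 126 = 174.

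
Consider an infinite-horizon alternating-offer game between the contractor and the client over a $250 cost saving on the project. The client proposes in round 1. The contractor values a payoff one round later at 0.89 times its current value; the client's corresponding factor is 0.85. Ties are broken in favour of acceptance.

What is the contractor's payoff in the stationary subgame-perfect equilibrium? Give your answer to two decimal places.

When the client proposes, the contractor accepts any offer worth at least 0.89 times what the contractor would get by proposing next round; and vice versa.
This gives x = 250 − 0.89y and y = 250 − 0.85x, where x and y are each side's share when it proposes.
Hence (1 − 0.89·0.85)x = 250(1 − 0.89), i.e. 0.2435·x = 27.5.
x ≈ 112.9363; the contractor's share is 250 − x ≈ 137.0637.

137.06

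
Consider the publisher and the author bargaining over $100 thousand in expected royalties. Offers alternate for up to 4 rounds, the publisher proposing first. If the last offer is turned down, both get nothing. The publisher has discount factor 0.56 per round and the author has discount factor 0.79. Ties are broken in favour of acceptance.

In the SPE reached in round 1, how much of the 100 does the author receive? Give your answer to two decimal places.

69.71

Round 4 (the author proposes): rejection yields 0 for the publisher; the author offers 0 and keeps 100.
Round 3 (the publisher proposes): the author can get 100 next round, worth 0.79 × 100 = 79 now, so the publisher offers 79, keeping 21.
Round 2 (the author proposes): the publisher can get 21 next round, worth 0.56 × 21 = 11.76 now, so the author offers 11.76, keeping 88.24.
Round 1 (the publisher proposes): the author can get 88.24 next round, worth 0.79 × 88.24 = 69.7096 now, so the publisher offers 69.7096, keeping 30.2904.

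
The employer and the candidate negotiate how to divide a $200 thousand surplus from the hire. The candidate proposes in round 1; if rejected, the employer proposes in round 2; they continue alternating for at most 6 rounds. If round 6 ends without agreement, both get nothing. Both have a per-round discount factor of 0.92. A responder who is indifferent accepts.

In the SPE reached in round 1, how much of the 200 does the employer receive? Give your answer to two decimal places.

Round 6 (the employer proposes): rejection yields 0 for the candidate; the employer offers 0 and keeps 200.
Round 5 (the candidate proposes): the employer can get 200 next round, worth 0.92 × 200 = 184 now. The candidate offers 184 and keeps 200 − 184 = 16.
Round 4 (the employer proposes): the candidate can get 16 next round, worth 0.92 × 16 = 14.72 now. The employer offers 14.72 and keeps 200 − 14.72 = 185.28.
Round 3 (the candidate proposes): the employer can get 185.28 next round, worth 0.92 × 185.28 = 170.4576 now, so the candidate offers 170.4576, keeping 29.5424.
Round 2 (the employer proposes): the candidate can get 29.5424 next round, worth 0.92 × 29.5424 = 27.179008 now, so the employer offers 27.179008, keeping 172.820992.
Round 1 (the candidate proposes): the employer can get 172.820992 next round, worth 0.92 × 172.820992 = 158.99531264 now. The candidate offers 158.99531264 and keeps 200 − 158.99531264 = 41.00468736.

159.00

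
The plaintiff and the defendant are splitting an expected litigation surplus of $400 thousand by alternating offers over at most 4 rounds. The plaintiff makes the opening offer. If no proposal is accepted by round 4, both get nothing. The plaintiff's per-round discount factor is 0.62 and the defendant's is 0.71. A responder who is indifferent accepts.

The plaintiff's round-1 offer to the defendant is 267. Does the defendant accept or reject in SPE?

Accept

Work out the defendant's continuation value if the offer is rejected.
Round 4 (the defendant proposes): the plaintiff will accept anything ≥ 0, so the defendant offers 0 and keeps 400.
Round 3 (the plaintiff proposes): the defendant can get 400 next round, worth 0.71 × 400 = 284 now, so the plaintiff offers 284, keeping 116.
Round 2 (the defendant proposes): the plaintiff can get 116 next round, worth 0.62 × 116 = 71.92 now; the defendant offers that and keeps 328.08.
So by rejecting in round 1, the defendant gets 328.08 next round, worth 0.71 × 328.08 = 232.9368 now.
Offer 267 ≥ 232.9368, so the defendant accepts.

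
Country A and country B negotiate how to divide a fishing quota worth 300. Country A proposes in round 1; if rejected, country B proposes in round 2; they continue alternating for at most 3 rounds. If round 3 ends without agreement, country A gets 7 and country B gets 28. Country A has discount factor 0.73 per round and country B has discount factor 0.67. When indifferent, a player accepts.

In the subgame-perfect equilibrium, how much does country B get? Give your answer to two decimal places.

Round 3 (country A proposes): country B gets 28 if talks fail, so country A offers 28 and keeps 272.
Round 2 (country B proposes): country A can get 272 next round, worth 0.73 × 272 = 198.56 now. Country B offers 198.56 and keeps 300 − 198.56 = 101.44.
Round 1 (country A proposes): country B can get 101.44 next round, worth 0.67 × 101.44 = 67.9648 now. Country A offers 67.9648 and keeps 300 − 67.9648 = 232.0352.

67.96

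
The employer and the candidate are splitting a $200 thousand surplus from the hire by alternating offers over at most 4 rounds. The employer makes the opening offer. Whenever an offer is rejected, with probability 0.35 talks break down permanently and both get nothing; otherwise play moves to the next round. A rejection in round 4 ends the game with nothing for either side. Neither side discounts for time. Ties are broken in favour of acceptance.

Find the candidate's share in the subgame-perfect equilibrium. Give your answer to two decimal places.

Round 4 (the candidate proposes): the employer will accept anything ≥ 0, so the candidate offers 0 and keeps 200.
Round 3 (the employer proposes): rejecting gives the candidate an expected 0.65 × 200 = 130, so the employer offers 130, keeping 70.
Round 2 (the candidate proposes): rejecting gives the employer an expected 0.65 × 70 = 45.5. The candidate offers 45.5 and keeps 200 − 45.5 = 154.5.
Round 1 (the employer proposes): rejecting gives the candidate an expected 0.65 × 154.5 = 100.425. The employer offers 100.425 and keeps 200 − 100.425 = 99.575.

100.43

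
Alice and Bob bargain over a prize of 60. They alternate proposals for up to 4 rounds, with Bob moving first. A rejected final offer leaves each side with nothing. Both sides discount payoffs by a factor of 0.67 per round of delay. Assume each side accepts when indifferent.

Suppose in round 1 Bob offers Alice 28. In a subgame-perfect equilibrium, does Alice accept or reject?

Reject

Round 4 (Alice proposes): rejection yields 0 for Bob; Alice offers 0 and keeps 60.
Round 3 (Bob proposes): Alice can get 60 next round, worth 0.67 × 60 = 40.2 now; Bob offers that and keeps 19.8.
Round 2 (Alice proposes): Bob can get 19.8 next round, worth 0.67 × 19.8 = 13.266 now, so Alice offers 13.266, keeping 46.734.
So by rejecting in round 1, Alice gets 46.734 next round, worth 0.67 × 46.734 = 31.31178 now.
Offer 28 < 31.31178, so Alice rejects.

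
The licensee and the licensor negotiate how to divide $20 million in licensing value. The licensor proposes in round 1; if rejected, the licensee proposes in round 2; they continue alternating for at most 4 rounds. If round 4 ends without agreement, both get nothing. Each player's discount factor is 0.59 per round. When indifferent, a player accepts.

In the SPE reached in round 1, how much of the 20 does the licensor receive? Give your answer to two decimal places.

Solve by backward induction from round 4.
Round 4 (the licensee proposes): rejection yields 0 for the licensor; the licensee offers 0 and keeps 20.
Round 3 (the licensor proposes): the licensee can get 20 next round, worth 0.59 × 20 = 11.8 now; the licensor offers that and keeps 8.2.
Round 2 (the licensee proposes): the licensor can get 8.2 next round, worth 0.59 × 8.2 = 4.838 now; the licensee offers that and keeps 15.162.
Round 1 (the licensor proposes): the licensee can get 15.162 next round, worth 0.59 × 15.162 = 8.94558 now, so the licensor offers 8.94558, keeping 11.05442.

11.05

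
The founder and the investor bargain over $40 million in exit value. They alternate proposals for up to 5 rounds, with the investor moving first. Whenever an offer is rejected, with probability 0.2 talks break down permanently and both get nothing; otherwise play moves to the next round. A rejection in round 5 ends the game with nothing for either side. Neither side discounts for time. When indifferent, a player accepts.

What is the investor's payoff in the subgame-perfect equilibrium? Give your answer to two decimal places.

29.50

Round 5 (the investor proposes): rejection yields 0 for the founder; the investor offers 0 and keeps 40.
Round 4 (the founder proposes): rejecting gives the investor an expected 0.8 × 40 = 32; the founder offers that and keeps 8.
Round 3 (the investor proposes): rejecting gives the founder an expected 0.8 × 8 = 6.4. The investor offers 6.4 and keeps 40 − 6.4 = 33.6.
Round 2 (the founder proposes): rejecting gives the investor an expected 0.8 × 33.6 = 26.88, so the founder offers 26.88, keeping 13.12.
Round 1 (the investor proposes): rejecting gives the founder an expected 0.8 × 13.12 = 10.496, so the investor offers 10.496, keeping 29.504.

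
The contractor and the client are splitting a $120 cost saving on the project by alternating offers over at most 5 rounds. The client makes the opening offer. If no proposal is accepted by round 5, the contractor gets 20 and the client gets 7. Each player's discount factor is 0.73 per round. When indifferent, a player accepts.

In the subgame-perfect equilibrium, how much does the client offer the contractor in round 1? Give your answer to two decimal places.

41.94

Solve by backward induction from round 5.
Round 5 (the client proposes): the contractor gets 20 if talks fail, so the client offers 20 and keeps 100.
Round 4 (the contractor proposes): the client can get 100 next round, worth 0.73 × 100 = 73 now, so the contractor offers 73, keeping 47.
Round 3 (the client proposes): the contractor can get 47 next round, worth 0.73 × 47 = 34.31 now; the client offers that and keeps 85.69.
Round 2 (the contractor proposes): the client can get 85.69 next round, worth 0.73 × 85.69 = 62.5537 now. The contractor offers 62.5537 and keeps 120 − 62.5537 = 57.4463.
Round 1 (the client proposes): the contractor can get 57.4463 next round, worth 0.73 × 57.4463 = 41.935799 now. The client offers 41.935799 and keeps 120 − 41.935799 = 78.064201.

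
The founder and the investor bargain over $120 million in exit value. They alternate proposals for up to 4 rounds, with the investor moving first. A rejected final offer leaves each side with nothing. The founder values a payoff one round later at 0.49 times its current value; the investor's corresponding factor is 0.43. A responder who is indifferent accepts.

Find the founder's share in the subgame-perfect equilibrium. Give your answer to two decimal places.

45.91

Round 4 (the founder proposes): the investor will accept anything ≥ 0, so the founder offers 0 and keeps 120.
Round 3 (the investor proposes): the founder can get 120 next round, worth 0.49 × 120 = 58.8 now; the investor offers that and keeps 61.2.
Round 2 (the founder proposes): the investor can get 61.2 next round, worth 0.43 × 61.2 = 26.316 now, so the founder offers 26.316, keeping 93.684.
Round 1 (the investor proposes): the founder can get 93.684 next round, worth 0.49 × 93.684 = 45.90516 now, so the investor offers 45.90516, keeping 74.09484.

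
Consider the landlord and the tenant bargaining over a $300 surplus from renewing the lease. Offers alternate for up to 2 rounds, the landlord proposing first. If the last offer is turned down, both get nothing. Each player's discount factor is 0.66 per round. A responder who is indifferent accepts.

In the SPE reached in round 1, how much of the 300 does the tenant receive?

Round 2 (the tenant proposes): the landlord will accept anything ≥ 0, so the tenant offers 0 and keeps 300.
Round 1 (the landlord proposes): the tenant can get 300 next round, worth 0.66 × 300 = 198 now, so the landlord offers 198, keeping 102.

198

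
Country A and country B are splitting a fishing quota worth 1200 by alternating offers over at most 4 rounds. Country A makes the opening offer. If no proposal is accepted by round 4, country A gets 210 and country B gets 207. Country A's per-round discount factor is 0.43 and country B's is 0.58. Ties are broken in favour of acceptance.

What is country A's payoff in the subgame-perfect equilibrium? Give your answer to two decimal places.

Round 4 (country B proposes): country A gets 210 if talks fail, so country B offers 210 and keeps 990.
Round 3 (country A proposes): country B can get 990 next round, worth 0.58 × 990 = 574.2 now; country A offers that and keeps 625.8.
Round 2 (country B proposes): country A can get 625.8 next round, worth 0.43 × 625.8 = 269.094 now. Country B offers 269.094 and keeps 1200 − 269.094 = 930.906.
Round 1 (country A proposes): country B can get 930.906 next round, worth 0.58 × 930.906 = 539.92548 now, so country A offers 539.92548, keeping 660.07452.

660.07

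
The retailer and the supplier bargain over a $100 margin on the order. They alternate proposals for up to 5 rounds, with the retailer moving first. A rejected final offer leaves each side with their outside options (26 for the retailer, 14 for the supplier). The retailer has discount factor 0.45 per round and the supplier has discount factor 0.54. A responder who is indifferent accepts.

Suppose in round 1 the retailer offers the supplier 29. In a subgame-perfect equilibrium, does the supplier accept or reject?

Reject

Round 5 (the retailer proposes): the supplier gets 14 if talks fail, so the retailer offers 14 and keeps 86.
Round 4 (the supplier proposes): the retailer can get 86 next round, worth 0.45 × 86 = 38.7 now. The supplier offers 38.7 and keeps 100 − 38.7 = 61.3.
Round 3 (the retailer proposes): the supplier can get 61.3 next round, worth 0.54 × 61.3 = 33.102 now; the retailer offers that and keeps 66.898.
Round 2 (the supplier proposes): the retailer can get 66.898 next round, worth 0.45 × 66.898 = 30.1041 now; the supplier offers that and keeps 69.8959.
So by rejecting in round 1, the supplier gets 69.8959 next round, worth 0.54 × 69.8959 = 37.743786 now.
Offer 29 < 37.743786, so the supplier rejects.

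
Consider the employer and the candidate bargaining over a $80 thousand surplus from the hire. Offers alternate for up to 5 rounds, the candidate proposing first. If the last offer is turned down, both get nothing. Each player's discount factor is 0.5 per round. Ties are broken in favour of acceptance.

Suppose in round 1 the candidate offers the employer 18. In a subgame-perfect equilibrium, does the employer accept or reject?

Reject

Round 5 (the candidate proposes): the employer will accept anything ≥ 0, so the candidate offers 0 and keeps 80.
Round 4 (the employer proposes): the candidate can get 80 next round, worth 0.5 × 80 = 40 now; the employer offers that and keeps 40.
Round 3 (the candidate proposes): the employer can get 40 next round, worth 0.5 × 40 = 20 now; the candidate offers that and keeps 60.
Round 2 (the employer proposes): the candidate can get 60 next round, worth 0.5 × 60 = 30 now, so the employer offers 30, keeping 50.
So by rejecting in round 1, the employer gets 50 next round, worth 0.5 × 50 = 25 now.
Offer 18 < 25, so the employer rejects.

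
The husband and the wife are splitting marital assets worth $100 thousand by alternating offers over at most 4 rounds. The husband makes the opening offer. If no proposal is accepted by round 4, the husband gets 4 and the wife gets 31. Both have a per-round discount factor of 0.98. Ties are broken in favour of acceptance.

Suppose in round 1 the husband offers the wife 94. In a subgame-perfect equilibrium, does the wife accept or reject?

Round 4 (the wife proposes): the husband gets 4 if talks fail, so the wife offers 4 and keeps 96.
Round 3 (the husband proposes): the wife can get 96 next round, worth 0.98 × 96 = 94.08 now. The husband offers 94.08 and keeps 100 − 94.08 = 5.92.
Round 2 (the wife proposes): the husband can get 5.92 next round, worth 0.98 × 5.92 = 5.8016 now; the wife offers that and keeps 94.1984.
So by rejecting in round 1, the wife gets 94.1984 next round, worth 0.98 × 94.1984 = 92.314432 now.
Offer 94 ≥ 92.314432, so the wife accepts.

Accept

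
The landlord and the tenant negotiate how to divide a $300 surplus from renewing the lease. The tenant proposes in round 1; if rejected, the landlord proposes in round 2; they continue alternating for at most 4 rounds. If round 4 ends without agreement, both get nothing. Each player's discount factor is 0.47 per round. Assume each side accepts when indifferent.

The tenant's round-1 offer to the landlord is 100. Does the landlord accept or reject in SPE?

Work out the landlord's continuation value if the offer is rejected.
Round 4 (the landlord proposes): the tenant will accept anything ≥ 0, so the landlord offers 0 and keeps 300.
Round 3 (the tenant proposes): the landlord can get 300 next round, worth 0.47 × 300 = 141 now; the tenant offers that and keeps 159.
Round 2 (the landlord proposes): the tenant can get 159 next round, worth 0.47 × 159 = 74.73 now, so the landlord offers 74.73, keeping 225.27.
So by rejecting in round 1, the landlord gets 225.27 next round, worth 0.47 × 225.27 = 105.8769 now.
Offer 100 < 105.8769, so the landlord rejects.

Reject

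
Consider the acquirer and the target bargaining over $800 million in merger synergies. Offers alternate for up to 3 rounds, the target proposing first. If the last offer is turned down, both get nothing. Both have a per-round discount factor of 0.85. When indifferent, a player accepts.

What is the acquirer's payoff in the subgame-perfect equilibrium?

102

Solve by backward induction from round 3.
Round 3 (the target proposes): rejection yields 0 for the acquirer; the target offers 0 and keeps 800.
Round 2 (the acquirer proposes): the target can get 800 next round, worth 0.85 × 800 = 680 now. The acquirer offers 680 and keeps 800 − 680 = 120.
Round 1 (the target proposes): the acquirer can get 120 next round, worth 0.85 × 120 = 102 now, so the target offers 102, keeping 698.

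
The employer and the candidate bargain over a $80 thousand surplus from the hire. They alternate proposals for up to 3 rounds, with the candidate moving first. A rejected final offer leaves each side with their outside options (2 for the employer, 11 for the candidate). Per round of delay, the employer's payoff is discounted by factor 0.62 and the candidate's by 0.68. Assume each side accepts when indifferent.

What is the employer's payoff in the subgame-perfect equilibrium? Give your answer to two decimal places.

Solve by backward induction from round 3.
Round 3 (the candidate proposes): the employer gets 2 if talks fail, so the candidate offers 2 and keeps 78.
Round 2 (the employer proposes): the candidate can get 78 next round, worth 0.68 × 78 = 53.04 now. The employer offers 53.04 and keeps 80 − 53.04 = 26.96.
Round 1 (the candidate proposes): the employer can get 26.96 next round, worth 0.62 × 26.96 = 16.7152 now, so the candidate offers 16.7152, keeping 63.2848.

16.72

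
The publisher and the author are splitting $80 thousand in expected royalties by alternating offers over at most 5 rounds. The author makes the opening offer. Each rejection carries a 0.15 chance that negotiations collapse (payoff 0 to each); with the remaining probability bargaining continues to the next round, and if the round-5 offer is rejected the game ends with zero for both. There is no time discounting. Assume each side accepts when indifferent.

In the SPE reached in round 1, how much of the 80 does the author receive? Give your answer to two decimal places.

62.43

Round 5 (the author proposes): rejection yields 0 for the publisher; the author offers 0 and keeps 80.
Round 4 (the publisher proposes): rejecting gives the author an expected 0.85 × 80 = 68. The publisher offers 68 and keeps 80 − 68 = 12.
Round 3 (the author proposes): rejecting gives the publisher an expected 0.85 × 12 = 10.2. The author offers 10.2 and keeps 80 − 10.2 = 69.8.
Round 2 (the publisher proposes): rejecting gives the author an expected 0.85 × 69.8 = 59.33. The publisher offers 59.33 and keeps 80 − 59.33 = 20.67.
Round 1 (the author proposes): rejecting gives the publisher an expected 0.85 × 20.67 = 17.5695; the author offers that and keeps 62.4305.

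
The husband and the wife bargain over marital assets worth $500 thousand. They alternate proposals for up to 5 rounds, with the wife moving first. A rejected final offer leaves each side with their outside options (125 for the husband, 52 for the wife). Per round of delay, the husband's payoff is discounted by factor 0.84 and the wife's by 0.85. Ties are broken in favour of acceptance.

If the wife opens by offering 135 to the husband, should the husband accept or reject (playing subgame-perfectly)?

Round 5 (the wife proposes): the husband gets 125 if talks fail, so the wife offers 125 and keeps 375.
Round 4 (the husband proposes): the wife can get 375 next round, worth 0.85 × 375 = 318.75 now. The husband offers 318.75 and keeps 500 − 318.75 = 181.25.
Round 3 (the wife proposes): the husband can get 181.25 next round, worth 0.84 × 181.25 = 152.25 now. The wife offers 152.25 and keeps 500 − 152.25 = 347.75.
Round 2 (the husband proposes): the wife can get 347.75 next round, worth 0.85 × 347.75 = 295.5875 now; the husband offers that and keeps 204.4125.
So by rejecting in round 1, the husband gets 204.4125 next round, worth 0.84 × 204.4125 = 171.7065 now.
Offer 135 < 171.7065, so the husband rejects.

Reject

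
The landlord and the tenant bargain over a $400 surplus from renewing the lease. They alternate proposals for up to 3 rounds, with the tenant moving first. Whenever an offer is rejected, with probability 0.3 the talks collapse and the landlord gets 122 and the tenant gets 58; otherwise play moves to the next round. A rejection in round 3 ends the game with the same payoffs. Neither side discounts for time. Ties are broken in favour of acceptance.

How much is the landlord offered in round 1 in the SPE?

Round 3 (the tenant proposes): the landlord gets 122 if talks fail, so the tenant offers 122 and keeps 278.
Round 2 (the landlord proposes): rejecting gives the tenant an expected 0.7 × 278 + 0.3 × 58 = 212; the landlord offers that and keeps 188.
Round 1 (the tenant proposes): rejecting gives the landlord an expected 0.7 × 188 + 0.3 × 122 = 168.2; the tenant offers that and keeps 231.8.

168.2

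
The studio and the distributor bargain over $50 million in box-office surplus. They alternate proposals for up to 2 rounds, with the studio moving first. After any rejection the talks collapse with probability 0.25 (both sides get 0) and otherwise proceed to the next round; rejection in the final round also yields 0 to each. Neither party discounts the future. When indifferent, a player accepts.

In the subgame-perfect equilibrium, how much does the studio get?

Round 2 (the distributor proposes): rejection yields 0 for the studio; the distributor offers 0 and keeps 50.
Round 1 (the studio proposes): rejecting gives the distributor an expected 0.75 × 50 = 37.5, so the studio offers 37.5, keeping 12.5.

12.5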